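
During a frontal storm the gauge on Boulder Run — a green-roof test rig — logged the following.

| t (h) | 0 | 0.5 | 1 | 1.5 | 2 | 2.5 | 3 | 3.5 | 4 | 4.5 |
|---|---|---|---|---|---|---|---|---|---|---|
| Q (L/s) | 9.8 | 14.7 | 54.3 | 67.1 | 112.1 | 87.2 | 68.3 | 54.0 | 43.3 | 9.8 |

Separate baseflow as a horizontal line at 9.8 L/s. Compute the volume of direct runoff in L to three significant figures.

V ≈ 7.61 × 10^5 L

Direct-runoff ordinates (Q − Q_b): 0.0, 4.9, 44.5, 57.3, 102.3, 77.4, 58.5, 44.2, 33.5, 0.0 L/s.
ΣQ_DR = 422.6 L/s.
With Δt = 0.5 h = 1800 s, V = ΣQ_DR · Δt = 422.6 × 1800 = 7.61 × 10^5 L.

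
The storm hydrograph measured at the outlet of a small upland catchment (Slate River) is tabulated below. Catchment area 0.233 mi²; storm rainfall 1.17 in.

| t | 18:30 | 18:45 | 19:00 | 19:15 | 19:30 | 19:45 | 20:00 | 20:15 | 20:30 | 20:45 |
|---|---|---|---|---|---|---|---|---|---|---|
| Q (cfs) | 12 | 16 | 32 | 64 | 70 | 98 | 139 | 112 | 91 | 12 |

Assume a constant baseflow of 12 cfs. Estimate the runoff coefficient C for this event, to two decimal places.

ΣQ_DR = 526.0 cfs; V = ΣQ_DR·Δt = 4.734 × 10^5 ft³.
Runoff depth d = V / A = 0.8746 in.
C = d / P = 0.8746 / 1.17 = 0.75.

C ≈ 0.75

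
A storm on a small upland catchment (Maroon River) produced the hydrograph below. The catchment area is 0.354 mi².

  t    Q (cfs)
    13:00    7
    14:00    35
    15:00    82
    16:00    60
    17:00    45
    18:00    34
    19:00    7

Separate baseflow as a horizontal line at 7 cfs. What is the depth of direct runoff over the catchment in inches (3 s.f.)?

Direct runoff: 0.0, 28.0, 75.0, 53.0, 38.0, 27.0, 0.0 cfs; ΣQ_DR = 221.0 cfs.
V = ΣQ_DR · Δt = 221.0 × 3600 s = 7.956 × 10^5 ft³.
Over A = 0.354 mi², depth = V / A = 0.967 in.

d ≈ 0.967 in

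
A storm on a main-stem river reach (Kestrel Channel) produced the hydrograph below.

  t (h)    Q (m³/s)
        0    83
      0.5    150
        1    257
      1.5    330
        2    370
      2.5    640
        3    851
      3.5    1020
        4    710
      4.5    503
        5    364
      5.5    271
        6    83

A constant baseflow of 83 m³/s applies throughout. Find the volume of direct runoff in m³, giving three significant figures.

Direct-runoff ordinates (Q − Q_b): 0.0, 67.0, 174.0, 247.0, 287.0, 557.0, 768.0, 937.0, 627.0, 420.0, 281.0, 188.0, 0.0 m³/s.
ΣQ_DR = 4553 m³/s.
With Δt = 0.5 h = 1800 s, V = ΣQ_DR · Δt = 4553 × 1800 = 8.20 × 10^6 m³.

V ≈ 8.20 × 10^6 m³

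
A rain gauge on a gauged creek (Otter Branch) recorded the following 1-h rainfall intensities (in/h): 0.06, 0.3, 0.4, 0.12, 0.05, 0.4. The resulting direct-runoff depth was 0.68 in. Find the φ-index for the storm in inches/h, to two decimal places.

Only the 3 blocks with intensity above φ contribute runoff: 0.3, 0.4, 0.4 in/h.
Σ(I−φ)·Δt = d  ⇒  (0.3+0.4+0.4 − 3φ)·1 = 0.68
φ = (1.100 − 0.68/1) / 3 = 0.14 in/h.

φ ≈ 0.14 in/h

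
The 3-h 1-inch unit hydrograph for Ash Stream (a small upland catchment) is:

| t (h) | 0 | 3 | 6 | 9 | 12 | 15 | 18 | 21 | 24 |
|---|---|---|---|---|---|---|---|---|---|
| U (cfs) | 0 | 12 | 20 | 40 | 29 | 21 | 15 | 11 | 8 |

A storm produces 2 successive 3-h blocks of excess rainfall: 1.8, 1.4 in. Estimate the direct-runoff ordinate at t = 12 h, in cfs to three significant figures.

By discrete convolution, Q_j = Σ (P_i / 1 in) · U_{j−i}.
At t = 12 h (j=4): Q = (1.8/1)·29 + (1.4/1)·40 = 108 cfs.

Q ≈ 108 cfs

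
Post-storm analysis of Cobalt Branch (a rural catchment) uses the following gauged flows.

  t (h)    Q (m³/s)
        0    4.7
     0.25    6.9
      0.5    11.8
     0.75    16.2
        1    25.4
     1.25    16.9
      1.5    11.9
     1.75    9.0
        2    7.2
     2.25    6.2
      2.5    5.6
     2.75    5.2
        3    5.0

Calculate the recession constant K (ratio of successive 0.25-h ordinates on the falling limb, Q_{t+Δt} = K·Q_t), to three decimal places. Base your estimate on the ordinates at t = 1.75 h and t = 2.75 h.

Using the recession-limb readings at t = 1.75 h and t = 2.75 h: Q falls from 9.0 to 5.2 m³/s over 4 intervals.
K = (Q₂/Q₁)^(1/4) = (5.2/9.0)^(1/4) = 0.872.

K ≈ 0.872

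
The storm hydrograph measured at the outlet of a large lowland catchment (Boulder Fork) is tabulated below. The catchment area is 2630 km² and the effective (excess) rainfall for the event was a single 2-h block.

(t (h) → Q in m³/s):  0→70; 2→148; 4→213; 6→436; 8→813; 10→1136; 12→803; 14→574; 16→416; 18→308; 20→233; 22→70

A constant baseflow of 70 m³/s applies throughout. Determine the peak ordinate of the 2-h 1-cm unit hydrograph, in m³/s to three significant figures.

Direct runoff: 0.0, 78.0, 143.0, 366.0, 743.0, 1066.0, 733.0, 504.0, 346.0, 238.0, 163.0, 0.0 m³/s; ΣQ_DR = 4380 m³/s, peak = 1066.0 m³/s.
Runoff depth d = ΣQ_DR·Δt / A = 4380 × 7200 / (2630 km²) = 11.99 mm.
The 1-cm UH is the DRH scaled by (10 mm)/d, so U_p = 1066.0 × 10/11.99 = 889 m³/s.

U_p ≈ 889 m³/s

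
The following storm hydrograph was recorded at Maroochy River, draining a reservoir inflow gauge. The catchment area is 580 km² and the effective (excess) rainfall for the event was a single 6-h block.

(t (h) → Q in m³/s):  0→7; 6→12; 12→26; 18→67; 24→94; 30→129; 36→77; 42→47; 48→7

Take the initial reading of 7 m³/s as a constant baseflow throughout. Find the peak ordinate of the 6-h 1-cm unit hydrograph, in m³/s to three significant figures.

Direct runoff: 0.0, 5.0, 19.0, 60.0, 87.0, 122.0, 70.0, 40.0, 0.0 m³/s; ΣQ_DR = 403.0 m³/s, peak = 122.0 m³/s.
Runoff depth d = ΣQ_DR·Δt / A = 403.0 × 21600 / (580 km²) = 15.01 mm.
The 1-cm UH is the DRH scaled by (10 mm)/d, so U_p = 122.0 × 10/15.01 = 81.3 m³/s.

U_p ≈ 81.3 m³/s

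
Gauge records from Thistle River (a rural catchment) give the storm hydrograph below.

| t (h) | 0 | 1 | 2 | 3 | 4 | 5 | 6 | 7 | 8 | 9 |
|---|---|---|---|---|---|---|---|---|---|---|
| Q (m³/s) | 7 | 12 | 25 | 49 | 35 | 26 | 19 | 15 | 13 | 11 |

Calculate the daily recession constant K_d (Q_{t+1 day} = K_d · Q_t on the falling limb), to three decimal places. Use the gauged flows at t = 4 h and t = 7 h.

K_d ≈ 0.001

Between t = 4 h and t = 7 h the flow falls from 35 to 15 m³/s over 3×1 h = 3 h.
Per-interval ratio K = (15/35)^(1/3) = 0.7539; K_d = K^(24/1) = 0.001.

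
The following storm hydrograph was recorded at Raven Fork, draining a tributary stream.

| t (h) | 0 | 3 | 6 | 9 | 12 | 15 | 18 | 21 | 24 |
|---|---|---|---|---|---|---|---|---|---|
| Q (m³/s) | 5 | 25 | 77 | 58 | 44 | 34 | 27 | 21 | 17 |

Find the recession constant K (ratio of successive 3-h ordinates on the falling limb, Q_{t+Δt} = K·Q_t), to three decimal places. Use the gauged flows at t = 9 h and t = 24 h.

Using the recession-limb readings at t = 9 h and t = 24 h: Q falls from 58 to 17 m³/s over 5 intervals.
K = (Q₂/Q₁)^(1/5) = (17/58)^(1/5) = 0.782.

K ≈ 0.782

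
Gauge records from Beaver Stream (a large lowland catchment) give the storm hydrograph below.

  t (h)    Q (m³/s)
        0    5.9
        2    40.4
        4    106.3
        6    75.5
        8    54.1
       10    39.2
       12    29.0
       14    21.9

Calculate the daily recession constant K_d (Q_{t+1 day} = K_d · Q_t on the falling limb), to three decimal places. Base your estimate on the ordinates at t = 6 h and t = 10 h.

K_d ≈ 0.020

Between t = 6 h and t = 10 h the flow falls from 75.5 to 39.2 m³/s over 2×2 h = 4 h.
Per-interval ratio K = (39.2/75.5)^(1/2) = 0.7206; K_d = K^(24/2) = 0.020.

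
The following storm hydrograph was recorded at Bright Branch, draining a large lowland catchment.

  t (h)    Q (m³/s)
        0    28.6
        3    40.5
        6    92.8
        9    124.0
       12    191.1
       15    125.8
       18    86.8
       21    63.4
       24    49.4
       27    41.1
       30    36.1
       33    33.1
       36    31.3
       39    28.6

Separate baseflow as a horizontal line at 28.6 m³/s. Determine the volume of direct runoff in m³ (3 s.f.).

Direct-runoff ordinates (Q − Q_b): 0.0, 11.9, 64.2, 95.4, 162.5, 97.2, 58.2, 34.8, 20.8, 12.5, 7.5, 4.5, 2.7, 0.0 m³/s.
ΣQ_DR = 572.2 m³/s.
With Δt = 3 h = 10800 s, V = ΣQ_DR · Δt = 572.2 × 10800 = 6.18 × 10^6 m³.

V ≈ 6.18 × 10^6 m³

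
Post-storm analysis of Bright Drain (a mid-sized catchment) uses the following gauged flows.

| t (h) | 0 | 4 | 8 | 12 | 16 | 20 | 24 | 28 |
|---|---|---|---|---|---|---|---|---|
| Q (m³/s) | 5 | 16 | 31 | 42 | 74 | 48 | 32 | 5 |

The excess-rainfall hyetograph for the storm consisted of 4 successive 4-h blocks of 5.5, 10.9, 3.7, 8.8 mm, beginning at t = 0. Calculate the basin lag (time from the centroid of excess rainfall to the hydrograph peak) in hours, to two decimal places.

t_L ≈ 7.81 h

Centroid of excess rainfall: t_c = Σ P_i·t̄_i / ΣP_i = 8.1869 h (block centres at 2, 6, 10, 14 h).
Hydrograph peak occurs at t = 16 h, so basin lag t_L = 16 − 8.1869 = 7.81 h.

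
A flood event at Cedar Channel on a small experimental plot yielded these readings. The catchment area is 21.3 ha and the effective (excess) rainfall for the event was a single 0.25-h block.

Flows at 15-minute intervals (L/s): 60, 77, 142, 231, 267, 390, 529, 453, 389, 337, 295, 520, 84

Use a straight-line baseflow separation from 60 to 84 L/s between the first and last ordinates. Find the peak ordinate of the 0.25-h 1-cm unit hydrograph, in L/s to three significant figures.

U_p ≈ 381 L/s

Direct runoff: 0.00, 15.00, 78.00, 165.00, 199.00, 320.00, 457.00, 379.00, 313.00, 259.00, 215.00, 438.00, 0.00 L/s; ΣQ_DR = 2838 L/s, peak = 457.00 L/s.
Runoff depth d = ΣQ_DR·Δt / A = 2838 × 900 / (21.3 ha) = 11.99 mm.
The 1-cm UH is the DRH scaled by (10 mm)/d, so U_p = 457.00 × 10/11.99 = 381 L/s.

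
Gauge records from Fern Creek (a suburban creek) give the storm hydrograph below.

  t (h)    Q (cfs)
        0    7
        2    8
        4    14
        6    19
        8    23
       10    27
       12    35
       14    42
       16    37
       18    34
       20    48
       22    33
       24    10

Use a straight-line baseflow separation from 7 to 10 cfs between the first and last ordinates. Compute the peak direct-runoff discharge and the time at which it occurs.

Q_p = 38.50 cfs at t = 20 h

Subtracting baseflow gives direct-runoff ordinates: 0.00, 0.75, 6.50, 11.25, 15.00, 18.75, 26.50, 33.25, 28.00, 24.75, 38.50, 23.25, 0.00 cfs.
The maximum is 38.50 cfs, occurring at the reading for t = 20 h.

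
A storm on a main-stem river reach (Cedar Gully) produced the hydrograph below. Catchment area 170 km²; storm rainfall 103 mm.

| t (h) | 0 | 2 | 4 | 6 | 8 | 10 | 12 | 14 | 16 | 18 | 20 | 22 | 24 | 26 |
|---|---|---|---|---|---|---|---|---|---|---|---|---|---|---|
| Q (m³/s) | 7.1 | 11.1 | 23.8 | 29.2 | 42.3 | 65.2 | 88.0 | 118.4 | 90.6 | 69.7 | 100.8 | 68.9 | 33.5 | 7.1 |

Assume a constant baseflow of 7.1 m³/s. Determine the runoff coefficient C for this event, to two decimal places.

C ≈ 0.27

ΣQ_DR = 656.3 m³/s; V = ΣQ_DR·Δt = 4.725 × 10^6 m³.
Runoff depth d = V / A = 27.80 mm.
C = d / P = 27.80 / 103 = 0.27.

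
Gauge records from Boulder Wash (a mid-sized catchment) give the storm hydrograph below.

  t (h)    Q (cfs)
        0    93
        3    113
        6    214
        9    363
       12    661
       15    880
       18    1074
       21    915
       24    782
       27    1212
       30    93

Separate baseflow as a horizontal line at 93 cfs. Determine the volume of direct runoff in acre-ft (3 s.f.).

V ≈ 1330 acre-ft

Direct-runoff ordinates (Q − Q_b): 0.0, 20.0, 121.0, 270.0, 568.0, 787.0, 981.0, 822.0, 689.0, 1119.0, 0.0 cfs.
ΣQ_DR = 5377 cfs.
With Δt = 3 h = 10800 s, V = ΣQ_DR · Δt = 5377 × 10800 = 5.81 × 10^7 ft³ = 1330 acre-ft.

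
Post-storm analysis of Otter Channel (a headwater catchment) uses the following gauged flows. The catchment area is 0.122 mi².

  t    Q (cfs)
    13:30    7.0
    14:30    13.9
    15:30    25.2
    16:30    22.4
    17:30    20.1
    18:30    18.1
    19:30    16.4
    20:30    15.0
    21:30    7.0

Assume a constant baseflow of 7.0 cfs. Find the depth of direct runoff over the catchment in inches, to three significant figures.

d ≈ 1.04 in

Direct runoff: 0.0, 6.9, 18.2, 15.4, 13.1, 11.1, 9.4, 8.0, 0.0 cfs; ΣQ_DR = 82.10 cfs.
V = ΣQ_DR · Δt = 82.10 × 3600 s = 2.956 × 10^5 ft³.
Over A = 0.122 mi², depth = V / A = 1.04 in.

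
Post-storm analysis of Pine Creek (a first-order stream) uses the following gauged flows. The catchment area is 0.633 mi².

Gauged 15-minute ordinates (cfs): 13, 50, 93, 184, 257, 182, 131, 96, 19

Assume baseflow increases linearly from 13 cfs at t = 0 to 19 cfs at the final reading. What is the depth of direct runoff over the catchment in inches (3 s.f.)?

d ≈ 0.539 in

Direct runoff: 0.00, 36.25, 78.50, 168.75, 241.00, 165.25, 113.50, 77.75, 0.00 cfs; ΣQ_DR = 881.0 cfs.
V = ΣQ_DR · Δt = 881.0 × 900 s = 7.929 × 10^5 ft³.
Over A = 0.633 mi², depth = V / A = 0.539 in.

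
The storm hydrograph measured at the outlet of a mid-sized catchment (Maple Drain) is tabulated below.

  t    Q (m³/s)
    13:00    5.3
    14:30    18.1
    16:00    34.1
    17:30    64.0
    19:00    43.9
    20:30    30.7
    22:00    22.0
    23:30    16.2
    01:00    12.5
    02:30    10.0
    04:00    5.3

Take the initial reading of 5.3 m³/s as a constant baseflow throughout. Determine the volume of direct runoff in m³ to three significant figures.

V ≈ 1.10 × 10^6 m³

Direct-runoff ordinates (Q − Q_b): 0.0, 12.8, 28.8, 58.7, 38.6, 25.4, 16.7, 10.9, 7.2, 4.7, 0.0 m³/s.
ΣQ_DR = 203.8 m³/s.
With Δt = 1.5 h = 5400 s, V = ΣQ_DR · Δt = 203.8 × 5400 = 1.10 × 10^6 m³.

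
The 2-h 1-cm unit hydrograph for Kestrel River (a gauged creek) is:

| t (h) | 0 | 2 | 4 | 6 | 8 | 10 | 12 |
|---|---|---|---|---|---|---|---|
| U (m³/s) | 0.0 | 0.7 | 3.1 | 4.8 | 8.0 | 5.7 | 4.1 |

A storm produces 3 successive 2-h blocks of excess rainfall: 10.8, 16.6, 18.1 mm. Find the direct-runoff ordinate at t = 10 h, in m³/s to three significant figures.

By discrete convolution, Q_j = Σ (P_i / 10 mm) · U_{j−i}.
At t = 10 h (j=5): Q = (10.8/10)·5.7 + (16.6/10)·8.0 + (18.1/10)·4.8 = 28.1 m³/s.

Q ≈ 28.1 m³/s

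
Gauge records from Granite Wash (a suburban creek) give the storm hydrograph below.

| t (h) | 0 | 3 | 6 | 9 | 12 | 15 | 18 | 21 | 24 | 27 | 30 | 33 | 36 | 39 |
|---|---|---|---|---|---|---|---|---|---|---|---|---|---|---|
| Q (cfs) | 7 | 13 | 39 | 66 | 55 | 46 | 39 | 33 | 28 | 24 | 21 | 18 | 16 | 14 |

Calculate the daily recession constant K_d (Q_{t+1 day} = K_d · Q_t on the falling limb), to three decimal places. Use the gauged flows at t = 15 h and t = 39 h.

Between t = 15 h and t = 39 h the flow falls from 46 to 14 cfs over 8×3 h = 24 h.
Per-interval ratio K = (14/46)^(1/8) = 0.8618; K_d = K^(24/3) = 0.304.

K_d ≈ 0.304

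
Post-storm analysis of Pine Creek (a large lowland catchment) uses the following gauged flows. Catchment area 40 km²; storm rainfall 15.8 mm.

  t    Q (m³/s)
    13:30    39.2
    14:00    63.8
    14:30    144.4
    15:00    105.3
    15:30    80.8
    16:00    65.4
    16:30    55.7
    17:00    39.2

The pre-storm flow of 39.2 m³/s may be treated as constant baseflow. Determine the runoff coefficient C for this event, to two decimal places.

C ≈ 0.80

ΣQ_DR = 280.2 m³/s; V = ΣQ_DR·Δt = 5.044 × 10^5 m³.
Runoff depth d = V / A = 12.61 mm.
C = d / P = 12.61 / 15.8 = 0.80.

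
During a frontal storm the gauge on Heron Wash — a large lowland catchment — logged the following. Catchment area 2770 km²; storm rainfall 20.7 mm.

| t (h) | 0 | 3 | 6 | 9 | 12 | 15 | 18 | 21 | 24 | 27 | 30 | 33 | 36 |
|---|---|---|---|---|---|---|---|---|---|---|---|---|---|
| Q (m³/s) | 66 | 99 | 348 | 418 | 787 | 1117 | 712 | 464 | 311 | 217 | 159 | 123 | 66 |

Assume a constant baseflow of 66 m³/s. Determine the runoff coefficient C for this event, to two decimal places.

ΣQ_DR = 4029 m³/s; V = ΣQ_DR·Δt = 4.351 × 10^7 m³.
Runoff depth d = V / A = 15.71 mm.
C = d / P = 15.71 / 20.7 = 0.76.

C ≈ 0.76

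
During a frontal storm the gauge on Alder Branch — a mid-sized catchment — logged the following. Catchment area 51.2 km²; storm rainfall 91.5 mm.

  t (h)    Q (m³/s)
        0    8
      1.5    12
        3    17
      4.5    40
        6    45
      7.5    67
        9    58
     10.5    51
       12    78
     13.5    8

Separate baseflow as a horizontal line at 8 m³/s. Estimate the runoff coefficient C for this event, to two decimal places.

C ≈ 0.35

ΣQ_DR = 304.0 m³/s; V = ΣQ_DR·Δt = 1.642 × 10^6 m³.
Runoff depth d = V / A = 32.06 mm.
C = d / P = 32.06 / 91.5 = 0.35.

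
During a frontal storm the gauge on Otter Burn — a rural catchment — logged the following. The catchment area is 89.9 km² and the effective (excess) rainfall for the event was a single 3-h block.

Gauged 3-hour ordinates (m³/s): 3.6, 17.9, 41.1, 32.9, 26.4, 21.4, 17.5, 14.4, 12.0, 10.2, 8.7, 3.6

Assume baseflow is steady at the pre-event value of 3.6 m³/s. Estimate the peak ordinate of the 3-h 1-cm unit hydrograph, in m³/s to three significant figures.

U_p ≈ 18.7 m³/s

Direct runoff: 0.0, 14.3, 37.5, 29.3, 22.8, 17.8, 13.9, 10.8, 8.4, 6.6, 5.1, 0.0 m³/s; ΣQ_DR = 166.5 m³/s, peak = 37.5 m³/s.
Runoff depth d = ΣQ_DR·Δt / A = 166.5 × 10800 / (89.9 km²) = 20.00 mm.
The 1-cm UH is the DRH scaled by (10 mm)/d, so U_p = 37.5 × 10/20.00 = 18.7 m³/s.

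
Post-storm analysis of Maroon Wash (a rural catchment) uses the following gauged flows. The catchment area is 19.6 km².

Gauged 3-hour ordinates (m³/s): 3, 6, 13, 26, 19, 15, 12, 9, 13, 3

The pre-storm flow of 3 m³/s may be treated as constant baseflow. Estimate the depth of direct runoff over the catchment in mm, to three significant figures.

d ≈ 49.0 mm

Direct runoff: 0.0, 3.0, 10.0, 23.0, 16.0, 12.0, 9.0, 6.0, 10.0, 0.0 m³/s; ΣQ_DR = 89.00 m³/s.
V = ΣQ_DR · Δt = 89.00 × 10800 s = 9.612 × 10^5 m³.
Over A = 19.6 km², depth = V / A = 49.0 mm.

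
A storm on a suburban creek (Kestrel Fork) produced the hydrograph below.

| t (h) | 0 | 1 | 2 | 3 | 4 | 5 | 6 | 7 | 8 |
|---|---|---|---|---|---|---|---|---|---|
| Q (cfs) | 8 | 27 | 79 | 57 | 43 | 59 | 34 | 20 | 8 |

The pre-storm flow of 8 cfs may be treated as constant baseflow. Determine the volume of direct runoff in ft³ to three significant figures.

Direct-runoff ordinates (Q − Q_b): 0.0, 19.0, 71.0, 49.0, 35.0, 51.0, 26.0, 12.0, 0.0 cfs.
ΣQ_DR = 263.0 cfs.
With Δt = 1 h = 3600 s, V = ΣQ_DR · Δt = 263.0 × 3600 = 9.47 × 10^5 ft³.

V ≈ 9.47 × 10^5 ft³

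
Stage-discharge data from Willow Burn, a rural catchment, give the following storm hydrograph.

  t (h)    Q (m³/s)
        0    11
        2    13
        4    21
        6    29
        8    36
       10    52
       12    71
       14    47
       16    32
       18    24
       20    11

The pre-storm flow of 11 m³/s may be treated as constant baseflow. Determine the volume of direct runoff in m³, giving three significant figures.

V ≈ 1.63 × 10^6 m³

Direct-runoff ordinates (Q − Q_b): 0.0, 2.0, 10.0, 18.0, 25.0, 41.0, 60.0, 36.0, 21.0, 13.0, 0.0 m³/s.
ΣQ_DR = 226.0 m³/s.
With Δt = 2 h = 7200 s, V = ΣQ_DR · Δt = 226.0 × 7200 = 1.63 × 10^6 m³.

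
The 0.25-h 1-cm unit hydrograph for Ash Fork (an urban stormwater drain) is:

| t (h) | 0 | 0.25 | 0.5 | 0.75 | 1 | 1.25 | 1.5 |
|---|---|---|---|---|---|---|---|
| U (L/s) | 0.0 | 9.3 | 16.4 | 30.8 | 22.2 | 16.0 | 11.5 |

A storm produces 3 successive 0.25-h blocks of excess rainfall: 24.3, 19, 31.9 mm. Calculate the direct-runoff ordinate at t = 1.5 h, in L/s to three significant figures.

Q ≈ 129 L/s

By discrete convolution, Q_j = Σ (P_i / 10 mm) · U_{j−i}.
At t = 1.5 h (j=6): Q = (24.3/10)·11.5 + (19/10)·16.0 + (31.9/10)·22.2 = 129 L/s.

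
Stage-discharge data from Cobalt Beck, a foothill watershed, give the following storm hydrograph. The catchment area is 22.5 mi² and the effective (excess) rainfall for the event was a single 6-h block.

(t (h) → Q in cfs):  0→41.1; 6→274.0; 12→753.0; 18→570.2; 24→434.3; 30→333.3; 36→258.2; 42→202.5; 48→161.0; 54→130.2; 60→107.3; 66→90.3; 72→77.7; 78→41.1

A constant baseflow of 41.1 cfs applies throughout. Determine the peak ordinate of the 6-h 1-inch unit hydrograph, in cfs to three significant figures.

U_p ≈ 594 cfs

Direct runoff: 0.0, 232.9, 711.9, 529.1, 393.2, 292.2, 217.1, 161.4, 119.9, 89.1, 66.2, 49.2, 36.6, 0.0 cfs; ΣQ_DR = 2899 cfs, peak = 711.9 cfs.
Runoff depth d = ΣQ_DR·Δt / A = 2899 × 21600 / (22.5 mi²) = 1.198 in.
The 1-inch UH is the DRH scaled by (1 in)/d, so U_p = 711.9 × 1/1.198 = 594 cfs.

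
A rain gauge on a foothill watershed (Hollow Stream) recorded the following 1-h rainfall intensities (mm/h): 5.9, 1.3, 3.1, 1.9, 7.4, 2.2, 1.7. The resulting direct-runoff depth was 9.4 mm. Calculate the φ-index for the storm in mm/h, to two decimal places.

Only the 3 blocks with intensity above φ contribute runoff: 5.9, 3.1, 7.4 mm/h.
Σ(I−φ)·Δt = d  ⇒  (5.9+3.1+7.4 − 3φ)·1 = 9.4
φ = (16.40 − 9.4/1) / 3 = 2.33 mm/h.

φ ≈ 2.33 mm/h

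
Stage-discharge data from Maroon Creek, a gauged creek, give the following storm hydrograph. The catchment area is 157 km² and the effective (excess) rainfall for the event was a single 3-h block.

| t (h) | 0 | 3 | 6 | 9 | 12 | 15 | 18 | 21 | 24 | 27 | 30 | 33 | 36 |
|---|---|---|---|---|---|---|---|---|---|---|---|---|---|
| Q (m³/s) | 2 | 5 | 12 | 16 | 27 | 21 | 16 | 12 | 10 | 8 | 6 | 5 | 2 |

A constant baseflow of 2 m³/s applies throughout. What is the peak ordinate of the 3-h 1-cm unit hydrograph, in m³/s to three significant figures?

Direct runoff: 0.0, 3.0, 10.0, 14.0, 25.0, 19.0, 14.0, 10.0, 8.0, 6.0, 4.0, 3.0, 0.0 m³/s; ΣQ_DR = 116.0 m³/s, peak = 25.0 m³/s.
Runoff depth d = ΣQ_DR·Δt / A = 116.0 × 10800 / (157 km²) = 7.980 mm.
The 1-cm UH is the DRH scaled by (10 mm)/d, so U_p = 25.0 × 10/7.980 = 31.3 m³/s.

U_p ≈ 31.3 m³/s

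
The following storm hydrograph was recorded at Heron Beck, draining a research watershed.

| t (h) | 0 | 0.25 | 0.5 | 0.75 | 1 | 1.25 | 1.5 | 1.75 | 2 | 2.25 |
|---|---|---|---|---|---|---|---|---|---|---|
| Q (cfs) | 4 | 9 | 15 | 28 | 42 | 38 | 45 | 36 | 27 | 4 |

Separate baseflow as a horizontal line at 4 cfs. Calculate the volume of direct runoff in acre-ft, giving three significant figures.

V ≈ 4.30 acre-ft

Direct-runoff ordinates (Q − Q_b): 0.0, 5.0, 11.0, 24.0, 38.0, 34.0, 41.0, 32.0, 23.0, 0.0 cfs.
ΣQ_DR = 208.0 cfs.
With Δt = 0.25 h = 900 s, V = ΣQ_DR · Δt = 208.0 × 900 = 1.87 × 10^5 ft³ = 4.30 acre-ft.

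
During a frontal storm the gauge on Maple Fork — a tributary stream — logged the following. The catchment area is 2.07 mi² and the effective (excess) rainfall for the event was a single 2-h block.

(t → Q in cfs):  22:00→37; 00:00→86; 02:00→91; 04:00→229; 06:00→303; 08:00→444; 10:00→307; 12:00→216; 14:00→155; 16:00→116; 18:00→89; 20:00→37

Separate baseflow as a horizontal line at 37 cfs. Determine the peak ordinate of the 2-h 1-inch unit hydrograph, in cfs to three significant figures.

U_p ≈ 163 cfs

Direct runoff: 0.0, 49.0, 54.0, 192.0, 266.0, 407.0, 270.0, 179.0, 118.0, 79.0, 52.0, 0.0 cfs; ΣQ_DR = 1666 cfs, peak = 407.0 cfs.
Runoff depth d = ΣQ_DR·Δt / A = 1666 × 7200 / (2.07 mi²) = 2.494 in.
The 1-inch UH is the DRH scaled by (1 in)/d, so U_p = 407.0 × 1/2.494 = 163 cfs.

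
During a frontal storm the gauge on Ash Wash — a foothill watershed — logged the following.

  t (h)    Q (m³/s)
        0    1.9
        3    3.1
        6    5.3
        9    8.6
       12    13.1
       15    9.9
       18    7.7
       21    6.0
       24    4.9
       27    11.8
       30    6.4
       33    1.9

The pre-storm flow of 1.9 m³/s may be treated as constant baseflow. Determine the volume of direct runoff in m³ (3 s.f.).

V ≈ 6.24 × 10^5 m³

Direct-runoff ordinates (Q − Q_b): 0.0, 1.2, 3.4, 6.7, 11.2, 8.0, 5.8, 4.1, 3.0, 9.9, 4.5, 0.0 m³/s.
ΣQ_DR = 57.80 m³/s.
With Δt = 3 h = 10800 s, V = ΣQ_DR · Δt = 57.80 × 10800 = 6.24 × 10^5 m³.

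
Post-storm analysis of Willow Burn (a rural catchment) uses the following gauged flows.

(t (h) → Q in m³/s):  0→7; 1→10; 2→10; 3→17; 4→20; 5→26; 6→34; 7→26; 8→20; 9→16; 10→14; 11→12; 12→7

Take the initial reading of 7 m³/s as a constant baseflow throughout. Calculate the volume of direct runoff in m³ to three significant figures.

Direct-runoff ordinates (Q − Q_b): 0.0, 3.0, 3.0, 10.0, 13.0, 19.0, 27.0, 19.0, 13.0, 9.0, 7.0, 5.0, 0.0 m³/s.
ΣQ_DR = 128.0 m³/s.
With Δt = 1 h = 3600 s, V = ΣQ_DR · Δt = 128.0 × 3600 = 4.61 × 10^5 m³.

V ≈ 4.61 × 10^5 m³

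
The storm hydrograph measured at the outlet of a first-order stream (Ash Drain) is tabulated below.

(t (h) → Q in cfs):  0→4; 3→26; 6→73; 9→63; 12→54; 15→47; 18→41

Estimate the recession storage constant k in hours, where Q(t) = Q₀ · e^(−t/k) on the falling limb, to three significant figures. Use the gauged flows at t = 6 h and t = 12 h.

k ≈ 19.9 h

On the falling limb, Q drops from 73 to 54 cfs between t = 6 h and t = 12 h (Δt = 6 h).
k = −Δt / ln(Q₂/Q₁) = −6 / ln(54/73) = 19.9 h.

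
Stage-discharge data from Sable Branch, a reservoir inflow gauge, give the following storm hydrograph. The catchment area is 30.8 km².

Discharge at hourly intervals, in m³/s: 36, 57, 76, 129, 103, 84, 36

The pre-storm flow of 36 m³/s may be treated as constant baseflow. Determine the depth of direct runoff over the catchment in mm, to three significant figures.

Direct runoff: 0.0, 21.0, 40.0, 93.0, 67.0, 48.0, 0.0 m³/s; ΣQ_DR = 269.0 m³/s.
V = ΣQ_DR · Δt = 269.0 × 3600 s = 9.684 × 10^5 m³.
Over A = 30.8 km², depth = V / A = 31.4 mm.

d ≈ 31.4 mm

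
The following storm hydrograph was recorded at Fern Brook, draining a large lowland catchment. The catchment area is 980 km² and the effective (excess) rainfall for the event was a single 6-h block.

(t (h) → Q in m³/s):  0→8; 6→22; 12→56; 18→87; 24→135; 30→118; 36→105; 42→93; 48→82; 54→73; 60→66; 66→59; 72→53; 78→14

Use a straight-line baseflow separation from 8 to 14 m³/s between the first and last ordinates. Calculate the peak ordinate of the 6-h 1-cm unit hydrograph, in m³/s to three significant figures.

Direct runoff: 0.00, 13.54, 47.08, 77.62, 125.15, 107.69, 94.23, 81.77, 70.31, 60.85, 53.38, 45.92, 39.46, 0.00 m³/s; ΣQ_DR = 817.0 m³/s, peak = 125.15 m³/s.
Runoff depth d = ΣQ_DR·Δt / A = 817.0 × 21600 / (980 km²) = 18.01 mm.
The 1-cm UH is the DRH scaled by (10 mm)/d, so U_p = 125.15 × 10/18.01 = 69.5 m³/s.

U_p ≈ 69.5 m³/s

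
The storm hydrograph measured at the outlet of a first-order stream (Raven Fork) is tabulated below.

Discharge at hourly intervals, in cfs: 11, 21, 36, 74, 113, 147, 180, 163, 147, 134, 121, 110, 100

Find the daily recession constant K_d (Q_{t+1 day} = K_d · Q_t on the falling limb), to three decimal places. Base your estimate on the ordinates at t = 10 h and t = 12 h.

K_d ≈ 0.102

Between t = 10 h and t = 12 h the flow falls from 121 to 100 cfs over 2×1 h = 2 h.
Per-interval ratio K = (100/121)^(1/2) = 0.9091; K_d = K^(24/1) = 0.102.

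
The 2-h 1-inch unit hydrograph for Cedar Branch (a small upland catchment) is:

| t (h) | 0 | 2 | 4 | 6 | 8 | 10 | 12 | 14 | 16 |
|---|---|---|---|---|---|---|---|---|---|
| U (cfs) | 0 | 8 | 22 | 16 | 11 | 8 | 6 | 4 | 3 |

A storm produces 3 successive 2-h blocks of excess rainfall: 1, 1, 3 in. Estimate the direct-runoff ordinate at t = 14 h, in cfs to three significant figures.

By discrete convolution, Q_j = Σ (P_i / 1 in) · U_{j−i}.
At t = 14 h (j=7): Q = (1/1)·4 + (1/1)·6 + (3/1)·8 = 34.0 cfs.

Q ≈ 34.0 cfs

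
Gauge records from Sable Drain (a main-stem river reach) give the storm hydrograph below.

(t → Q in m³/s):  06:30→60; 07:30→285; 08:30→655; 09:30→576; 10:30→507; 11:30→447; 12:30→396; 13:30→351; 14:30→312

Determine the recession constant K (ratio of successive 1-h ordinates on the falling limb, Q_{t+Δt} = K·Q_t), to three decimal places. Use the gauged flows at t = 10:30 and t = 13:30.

Using the recession-limb readings at t = 10:30 and t = 13:30: Q falls from 507 to 351 m³/s over 3 intervals.
K = (Q₂/Q₁)^(1/3) = (351/507)^(1/3) = 0.885.

K ≈ 0.885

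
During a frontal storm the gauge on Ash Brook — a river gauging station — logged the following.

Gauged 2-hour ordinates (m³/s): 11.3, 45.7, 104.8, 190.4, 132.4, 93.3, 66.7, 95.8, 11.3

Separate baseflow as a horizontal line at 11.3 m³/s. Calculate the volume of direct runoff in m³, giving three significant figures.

Direct-runoff ordinates (Q − Q_b): 0.0, 34.4, 93.5, 179.1, 121.1, 82.0, 55.4, 84.5, 0.0 m³/s.
ΣQ_DR = 650.0 m³/s.
With Δt = 2 h = 7200 s, V = ΣQ_DR · Δt = 650.0 × 7200 = 4.68 × 10^6 m³.

V ≈ 4.68 × 10^6 m³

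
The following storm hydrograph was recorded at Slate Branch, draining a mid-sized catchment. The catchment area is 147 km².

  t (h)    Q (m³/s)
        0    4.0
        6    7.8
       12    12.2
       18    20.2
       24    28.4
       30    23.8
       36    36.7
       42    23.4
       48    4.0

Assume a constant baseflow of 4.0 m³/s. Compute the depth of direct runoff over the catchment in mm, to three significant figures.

d ≈ 18.3 mm

Direct runoff: 0.0, 3.8, 8.2, 16.2, 24.4, 19.8, 32.7, 19.4, 0.0 m³/s; ΣQ_DR = 124.5 m³/s.
V = ΣQ_DR · Δt = 124.5 × 21600 s = 2.689 × 10^6 m³.
Over A = 147 km², depth = V / A = 18.3 mm.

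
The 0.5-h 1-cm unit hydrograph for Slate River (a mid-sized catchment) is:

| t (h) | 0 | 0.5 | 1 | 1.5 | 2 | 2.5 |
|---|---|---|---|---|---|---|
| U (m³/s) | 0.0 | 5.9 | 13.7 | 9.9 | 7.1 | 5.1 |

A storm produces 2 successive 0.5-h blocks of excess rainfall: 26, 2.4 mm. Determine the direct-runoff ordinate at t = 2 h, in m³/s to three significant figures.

Q ≈ 20.8 m³/s

By discrete convolution, Q_j = Σ (P_i / 10 mm) · U_{j−i}.
At t = 2 h (j=4): Q = (26/10)·7.1 + (2.4/10)·9.9 = 20.8 m³/s.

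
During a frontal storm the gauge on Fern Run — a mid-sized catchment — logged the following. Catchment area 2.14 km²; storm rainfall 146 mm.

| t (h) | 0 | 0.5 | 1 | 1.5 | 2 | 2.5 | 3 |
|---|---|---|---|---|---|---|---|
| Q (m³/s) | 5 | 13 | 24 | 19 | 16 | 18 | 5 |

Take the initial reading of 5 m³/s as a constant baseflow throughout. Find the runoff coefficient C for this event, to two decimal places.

C ≈ 0.37

ΣQ_DR = 65.00 m³/s; V = ΣQ_DR·Δt = 1.170 × 10^5 m³.
Runoff depth d = V / A = 54.67 mm.
C = d / P = 54.67 / 146 = 0.37.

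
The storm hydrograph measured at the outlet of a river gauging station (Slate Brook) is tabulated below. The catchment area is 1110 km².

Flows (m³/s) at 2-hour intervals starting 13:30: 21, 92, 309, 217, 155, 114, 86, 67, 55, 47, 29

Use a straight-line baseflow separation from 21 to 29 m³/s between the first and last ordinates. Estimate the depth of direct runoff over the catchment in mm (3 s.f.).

d ≈ 5.95 mm

Direct runoff: 0.00, 70.20, 286.40, 193.60, 130.80, 89.00, 60.20, 40.40, 27.60, 18.80, 0.00 m³/s; ΣQ_DR = 917.0 m³/s.
V = ΣQ_DR · Δt = 917.0 × 7200 s = 6.602 × 10^6 m³.
Over A = 1110 km², depth = V / A = 5.95 mm.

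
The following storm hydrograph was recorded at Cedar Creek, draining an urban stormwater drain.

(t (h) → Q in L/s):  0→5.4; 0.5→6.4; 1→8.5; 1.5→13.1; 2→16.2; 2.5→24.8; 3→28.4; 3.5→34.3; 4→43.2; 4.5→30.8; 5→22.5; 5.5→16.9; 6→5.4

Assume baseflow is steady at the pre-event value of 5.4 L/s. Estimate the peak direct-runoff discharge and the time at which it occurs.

Q_p = 37.8 L/s at t = 4 h

Subtracting baseflow gives direct-runoff ordinates: 0.0, 1.0, 3.1, 7.7, 10.8, 19.4, 23.0, 28.9, 37.8, 25.4, 17.1, 11.5, 0.0 L/s.
The maximum is 37.8 L/s, occurring at the reading for t = 4 h.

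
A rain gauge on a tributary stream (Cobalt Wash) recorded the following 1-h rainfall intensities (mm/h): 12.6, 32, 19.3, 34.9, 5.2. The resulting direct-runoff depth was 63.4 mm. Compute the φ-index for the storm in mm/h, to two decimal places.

Only the 4 blocks with intensity above φ contribute runoff: 12.6, 32, 19.3, 34.9 mm/h.
Σ(I−φ)·Δt = d  ⇒  (12.6+32+19.3+34.9 − 4φ)·1 = 63.4
φ = (98.80 − 63.4/1) / 4 = 8.85 mm/h.

φ ≈ 8.85 mm/h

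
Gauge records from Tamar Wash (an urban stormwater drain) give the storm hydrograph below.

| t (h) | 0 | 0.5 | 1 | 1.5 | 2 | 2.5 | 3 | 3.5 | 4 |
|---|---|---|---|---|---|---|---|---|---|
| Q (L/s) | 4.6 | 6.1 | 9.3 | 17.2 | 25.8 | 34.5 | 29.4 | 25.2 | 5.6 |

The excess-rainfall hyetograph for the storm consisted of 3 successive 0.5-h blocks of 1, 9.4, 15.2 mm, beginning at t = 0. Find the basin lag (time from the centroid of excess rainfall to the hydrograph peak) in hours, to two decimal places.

Centroid of excess rainfall: t_c = Σ P_i·t̄_i / ΣP_i = 1.0273 h (block centres at 0.25, 0.75, 1.25 h).
Hydrograph peak occurs at t = 2.5 h, so basin lag t_L = 2.5 − 1.0273 = 1.47 h.

t_L ≈ 1.47 h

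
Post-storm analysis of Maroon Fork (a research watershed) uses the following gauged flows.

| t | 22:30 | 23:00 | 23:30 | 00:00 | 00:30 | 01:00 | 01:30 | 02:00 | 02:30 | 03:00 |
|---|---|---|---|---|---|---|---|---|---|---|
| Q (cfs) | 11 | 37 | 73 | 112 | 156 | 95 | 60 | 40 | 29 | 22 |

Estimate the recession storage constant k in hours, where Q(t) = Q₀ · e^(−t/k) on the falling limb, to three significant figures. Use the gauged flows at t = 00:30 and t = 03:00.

On the falling limb, Q drops from 156 to 22 cfs between t = 00:30 and t = 03:00 (Δt = 2.5 h).
k = −Δt / ln(Q₂/Q₁) = −2.5 / ln(22/156) = 1.28 h.

k ≈ 1.28 h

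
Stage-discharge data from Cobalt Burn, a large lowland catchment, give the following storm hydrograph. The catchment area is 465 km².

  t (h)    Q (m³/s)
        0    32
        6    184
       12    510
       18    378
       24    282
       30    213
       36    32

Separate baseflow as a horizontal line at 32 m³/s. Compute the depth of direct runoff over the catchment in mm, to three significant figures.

d ≈ 65.4 mm

Direct runoff: 0.0, 152.0, 478.0, 346.0, 250.0, 181.0, 0.0 m³/s; ΣQ_DR = 1407 m³/s.
V = ΣQ_DR · Δt = 1407 × 21600 s = 3.039 × 10^7 m³.
Over A = 465 km², depth = V / A = 65.4 mm.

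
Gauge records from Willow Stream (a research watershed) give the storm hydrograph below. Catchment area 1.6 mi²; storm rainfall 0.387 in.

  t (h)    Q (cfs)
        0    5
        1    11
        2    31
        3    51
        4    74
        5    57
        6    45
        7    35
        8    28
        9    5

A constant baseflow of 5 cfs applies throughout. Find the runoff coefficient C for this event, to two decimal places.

ΣQ_DR = 292.0 cfs; V = ΣQ_DR·Δt = 1.051 × 10^6 ft³.
Runoff depth d = V / A = 0.2828 in.
C = d / P = 0.2828 / 0.387 = 0.73.

C ≈ 0.73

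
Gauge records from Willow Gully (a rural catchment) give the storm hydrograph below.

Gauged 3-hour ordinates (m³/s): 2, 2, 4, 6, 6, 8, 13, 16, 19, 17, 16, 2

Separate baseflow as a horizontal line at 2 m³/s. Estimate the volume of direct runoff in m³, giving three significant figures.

Direct-runoff ordinates (Q − Q_b): 0.0, 0.0, 2.0, 4.0, 4.0, 6.0, 11.0, 14.0, 17.0, 15.0, 14.0, 0.0 m³/s.
ΣQ_DR = 87.00 m³/s.
With Δt = 3 h = 10800 s, V = ΣQ_DR · Δt = 87.00 × 10800 = 9.40 × 10^5 m³.

V ≈ 9.40 × 10^5 m³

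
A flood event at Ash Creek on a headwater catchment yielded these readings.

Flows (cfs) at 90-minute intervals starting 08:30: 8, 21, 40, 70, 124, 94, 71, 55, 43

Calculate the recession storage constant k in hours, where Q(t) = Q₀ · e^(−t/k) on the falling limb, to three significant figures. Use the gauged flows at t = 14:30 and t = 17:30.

On the falling limb, Q drops from 124 to 71 cfs between t = 14:30 and t = 17:30 (Δt = 3 h).
k = −Δt / ln(Q₂/Q₁) = −3 / ln(71/124) = 5.38 h.

k ≈ 5.38 h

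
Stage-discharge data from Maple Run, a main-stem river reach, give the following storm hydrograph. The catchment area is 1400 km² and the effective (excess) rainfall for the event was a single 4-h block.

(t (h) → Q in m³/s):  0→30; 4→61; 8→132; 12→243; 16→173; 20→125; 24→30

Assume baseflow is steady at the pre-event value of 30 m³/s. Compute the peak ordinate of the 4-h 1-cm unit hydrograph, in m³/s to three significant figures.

Direct runoff: 0.0, 31.0, 102.0, 213.0, 143.0, 95.0, 0.0 m³/s; ΣQ_DR = 584.0 m³/s, peak = 213.0 m³/s.
Runoff depth d = ΣQ_DR·Δt / A = 584.0 × 14400 / (1400 km²) = 6.007 mm.
The 1-cm UH is the DRH scaled by (10 mm)/d, so U_p = 213.0 × 10/6.007 = 355 m³/s.

U_p ≈ 355 m³/s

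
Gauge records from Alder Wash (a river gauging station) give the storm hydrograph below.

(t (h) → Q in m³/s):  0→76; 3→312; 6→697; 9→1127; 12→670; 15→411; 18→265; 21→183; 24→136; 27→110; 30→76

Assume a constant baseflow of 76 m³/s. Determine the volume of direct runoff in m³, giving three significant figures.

V ≈ 3.49 × 10^7 m³

Direct-runoff ordinates (Q − Q_b): 0.0, 236.0, 621.0, 1051.0, 594.0, 335.0, 189.0, 107.0, 60.0, 34.0, 0.0 m³/s.
ΣQ_DR = 3227 m³/s.
With Δt = 3 h = 10800 s, V = ΣQ_DR · Δt = 3227 × 10800 = 3.49 × 10^7 m³.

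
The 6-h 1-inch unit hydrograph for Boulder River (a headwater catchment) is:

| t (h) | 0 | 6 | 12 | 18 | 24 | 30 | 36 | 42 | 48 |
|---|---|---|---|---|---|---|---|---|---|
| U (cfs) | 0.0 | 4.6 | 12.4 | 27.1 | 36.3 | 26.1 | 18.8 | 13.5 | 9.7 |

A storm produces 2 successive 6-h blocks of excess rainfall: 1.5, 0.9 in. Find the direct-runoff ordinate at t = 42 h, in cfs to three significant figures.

Q ≈ 37.2 cfs

By discrete convolution, Q_j = Σ (P_i / 1 in) · U_{j−i}.
At t = 42 h (j=7): Q = (1.5/1)·13.5 + (0.9/1)·18.8 = 37.2 cfs.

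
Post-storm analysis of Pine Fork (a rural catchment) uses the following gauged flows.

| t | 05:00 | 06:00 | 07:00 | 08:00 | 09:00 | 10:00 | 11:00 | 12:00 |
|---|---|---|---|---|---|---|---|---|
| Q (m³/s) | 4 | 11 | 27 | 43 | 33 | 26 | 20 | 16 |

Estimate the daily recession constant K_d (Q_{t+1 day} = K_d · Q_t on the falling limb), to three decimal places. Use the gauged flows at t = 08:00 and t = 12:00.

Between t = 08:00 and t = 12:00 the flow falls from 43 to 16 m³/s over 4×1 h = 4 h.
Per-interval ratio K = (16/43)^(1/4) = 0.7810; K_d = K^(24/1) = 0.003.

K_d ≈ 0.003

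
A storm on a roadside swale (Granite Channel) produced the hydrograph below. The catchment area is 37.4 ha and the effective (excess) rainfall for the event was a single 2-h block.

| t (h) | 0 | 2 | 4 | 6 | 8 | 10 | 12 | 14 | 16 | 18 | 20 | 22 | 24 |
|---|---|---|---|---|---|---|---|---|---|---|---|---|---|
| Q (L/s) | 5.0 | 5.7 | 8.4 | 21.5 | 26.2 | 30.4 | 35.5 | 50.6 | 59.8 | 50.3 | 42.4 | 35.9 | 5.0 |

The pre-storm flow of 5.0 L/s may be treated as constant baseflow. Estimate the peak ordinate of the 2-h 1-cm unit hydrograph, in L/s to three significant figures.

Direct runoff: 0.0, 0.7, 3.4, 16.5, 21.2, 25.4, 30.5, 45.6, 54.8, 45.3, 37.4, 30.9, 0.0 L/s; ΣQ_DR = 311.7 L/s, peak = 54.8 L/s.
Runoff depth d = ΣQ_DR·Δt / A = 311.7 × 7200 / (37.4 ha) = 6.001 mm.
The 1-cm UH is the DRH scaled by (10 mm)/d, so U_p = 54.8 × 10/6.001 = 91.3 L/s.

U_p ≈ 91.3 L/s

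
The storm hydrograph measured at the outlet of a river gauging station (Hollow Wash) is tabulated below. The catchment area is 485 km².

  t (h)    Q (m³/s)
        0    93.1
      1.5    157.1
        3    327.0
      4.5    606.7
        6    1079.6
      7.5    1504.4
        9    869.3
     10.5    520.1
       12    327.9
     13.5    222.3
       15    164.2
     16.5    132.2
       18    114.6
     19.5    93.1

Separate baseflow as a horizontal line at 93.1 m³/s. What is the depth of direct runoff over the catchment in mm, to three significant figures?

d ≈ 54.6 mm

Direct runoff: 0.0, 64.0, 233.9, 513.6, 986.5, 1411.3, 776.2, 427.0, 234.8, 129.2, 71.1, 39.1, 21.5, 0.0 m³/s; ΣQ_DR = 4908 m³/s.
V = ΣQ_DR · Δt = 4908 × 5400 s = 2.650 × 10^7 m³.
Over A = 485 km², depth = V / A = 54.6 mm.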